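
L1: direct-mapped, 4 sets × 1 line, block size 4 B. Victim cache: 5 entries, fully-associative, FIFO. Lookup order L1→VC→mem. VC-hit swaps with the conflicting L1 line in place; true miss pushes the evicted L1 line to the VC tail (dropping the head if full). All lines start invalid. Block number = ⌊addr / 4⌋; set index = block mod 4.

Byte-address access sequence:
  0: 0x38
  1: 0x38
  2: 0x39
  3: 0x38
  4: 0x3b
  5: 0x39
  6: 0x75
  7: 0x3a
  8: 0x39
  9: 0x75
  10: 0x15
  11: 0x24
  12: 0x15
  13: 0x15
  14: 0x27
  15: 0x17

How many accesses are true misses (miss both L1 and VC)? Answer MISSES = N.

  [0] addr=0x38 blk=14 s=2: MISS | VC []
  [1] addr=0x38 blk=14 s=2: L1-HIT | VC []
  [2] addr=0x39 blk=14 s=2: L1-HIT | VC []
  [3] addr=0x38 blk=14 s=2: L1-HIT | VC []
  [4] addr=0x3b blk=14 s=2: L1-HIT | VC []
  [5] addr=0x39 blk=14 s=2: L1-HIT | VC []
  [6] addr=0x75 blk=29 s=1: MISS | VC []
  [7] addr=0x3a blk=14 s=2: L1-HIT | VC []
  [8] addr=0x39 blk=14 s=2: L1-HIT | VC []
  [9] addr=0x75 blk=29 s=1: L1-HIT | VC []
  [10] addr=0x15 blk=5 s=1: MISS | VC [29]
  [11] addr=0x24 blk=9 s=1: MISS | VC [29, 5]
  [12] addr=0x15 blk=5 s=1: VC-HIT | VC [29, 9]
  [13] addr=0x15 blk=5 s=1: L1-HIT | VC [29, 9]
  [14] addr=0x27 blk=9 s=1: VC-HIT | VC [29, 5]
  [15] addr=0x17 blk=5 s=1: VC-HIT | VC [29, 9]

MISSES = 4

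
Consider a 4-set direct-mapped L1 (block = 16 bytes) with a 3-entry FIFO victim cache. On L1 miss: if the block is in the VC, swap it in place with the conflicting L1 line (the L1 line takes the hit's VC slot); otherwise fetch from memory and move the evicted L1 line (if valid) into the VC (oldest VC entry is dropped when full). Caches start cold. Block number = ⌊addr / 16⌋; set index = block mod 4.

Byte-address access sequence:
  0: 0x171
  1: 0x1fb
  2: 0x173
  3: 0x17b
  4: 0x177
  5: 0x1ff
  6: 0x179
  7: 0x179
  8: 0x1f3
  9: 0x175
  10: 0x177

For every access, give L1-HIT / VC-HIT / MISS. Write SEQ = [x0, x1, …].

#0 0x171→b23/s3 MISS; vc=[]
#1 0x1fb→b31/s3 MISS; vc=[23]
#2 0x173→b23/s3 VC-HIT; vc=[31]
#3 0x17b→b23/s3 L1-HIT; vc=[31]
#4 0x177→b23/s3 L1-HIT; vc=[31]
#5 0x1ff→b31/s3 VC-HIT; vc=[23]
#6 0x179→b23/s3 VC-HIT; vc=[31]
#7 0x179→b23/s3 L1-HIT; vc=[31]
#8 0x1f3→b31/s3 VC-HIT; vc=[23]
#9 0x175→b23/s3 VC-HIT; vc=[31]
#10 0x177→b23/s3 L1-HIT; vc=[31]

SEQ = [MISS, MISS, VC-HIT, L1-HIT, L1-HIT, VC-HIT, VC-HIT, L1-HIT, VC-HIT, VC-HIT, L1-HIT]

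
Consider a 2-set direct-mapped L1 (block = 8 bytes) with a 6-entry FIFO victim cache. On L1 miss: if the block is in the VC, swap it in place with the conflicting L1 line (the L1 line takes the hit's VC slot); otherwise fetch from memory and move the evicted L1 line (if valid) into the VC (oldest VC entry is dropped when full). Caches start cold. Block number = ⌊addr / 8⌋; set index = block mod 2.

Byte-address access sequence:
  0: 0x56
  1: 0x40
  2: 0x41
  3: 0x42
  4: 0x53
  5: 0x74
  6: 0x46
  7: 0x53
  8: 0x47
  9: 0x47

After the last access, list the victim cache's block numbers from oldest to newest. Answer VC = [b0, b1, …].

VC = [14, 10]

  [0] addr=0x56 blk=10 s=0: MISS | VC []
  [1] addr=0x40 blk=8 s=0: MISS | VC [10]
  [2] addr=0x41 blk=8 s=0: L1-HIT | VC [10]
  [3] addr=0x42 blk=8 s=0: L1-HIT | VC [10]
  [4] addr=0x53 blk=10 s=0: VC-HIT | VC [8]
  [5] addr=0x74 blk=14 s=0: MISS | VC [8, 10]
  [6] addr=0x46 blk=8 s=0: VC-HIT | VC [14, 10]
  [7] addr=0x53 blk=10 s=0: VC-HIT | VC [14, 8]
  [8] addr=0x47 blk=8 s=0: VC-HIT | VC [14, 10]
  [9] addr=0x47 blk=8 s=0: L1-HIT | VC [14, 10]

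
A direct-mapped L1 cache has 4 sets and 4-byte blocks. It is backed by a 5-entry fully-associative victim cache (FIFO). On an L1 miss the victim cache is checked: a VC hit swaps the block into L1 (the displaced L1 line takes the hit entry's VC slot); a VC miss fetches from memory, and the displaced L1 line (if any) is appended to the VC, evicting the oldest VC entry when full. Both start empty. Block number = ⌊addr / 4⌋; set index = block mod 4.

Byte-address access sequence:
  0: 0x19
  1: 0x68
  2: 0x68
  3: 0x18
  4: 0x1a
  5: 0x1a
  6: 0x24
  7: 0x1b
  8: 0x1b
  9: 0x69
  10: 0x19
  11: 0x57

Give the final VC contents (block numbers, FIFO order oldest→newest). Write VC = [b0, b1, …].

VC = [26, 9]

#0 0x19→b6/s2 MISS; vc=[]
#1 0x68→b26/s2 MISS; vc=[6]
#2 0x68→b26/s2 L1-HIT; vc=[6]
#3 0x18→b6/s2 VC-HIT; vc=[26]
#4 0x1a→b6/s2 L1-HIT; vc=[26]
#5 0x1a→b6/s2 L1-HIT; vc=[26]
#6 0x24→b9/s1 MISS; vc=[26]
#7 0x1b→b6/s2 L1-HIT; vc=[26]
#8 0x1b→b6/s2 L1-HIT; vc=[26]
#9 0x69→b26/s2 VC-HIT; vc=[6]
#10 0x19→b6/s2 VC-HIT; vc=[26]
#11 0x57→b21/s1 MISS; vc=[26,9]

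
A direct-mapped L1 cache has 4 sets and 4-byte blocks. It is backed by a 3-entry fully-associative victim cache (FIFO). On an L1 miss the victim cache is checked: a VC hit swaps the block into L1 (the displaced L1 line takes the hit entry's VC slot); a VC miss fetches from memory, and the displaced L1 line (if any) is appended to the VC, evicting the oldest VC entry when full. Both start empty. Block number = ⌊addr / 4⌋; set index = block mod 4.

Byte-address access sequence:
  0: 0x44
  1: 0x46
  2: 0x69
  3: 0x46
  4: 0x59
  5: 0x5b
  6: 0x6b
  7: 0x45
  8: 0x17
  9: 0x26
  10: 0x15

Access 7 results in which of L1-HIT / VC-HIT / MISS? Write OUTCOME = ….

  [0] addr=0x44 blk=17 s=1: MISS | VC []
  [1] addr=0x46 blk=17 s=1: L1-HIT | VC []
  [2] addr=0x69 blk=26 s=2: MISS | VC []
  [3] addr=0x46 blk=17 s=1: L1-HIT | VC []
  [4] addr=0x59 blk=22 s=2: MISS | VC [26]
  [5] addr=0x5b blk=22 s=2: L1-HIT | VC [26]
  [6] addr=0x6b blk=26 s=2: VC-HIT | VC [22]
  [7] addr=0x45 blk=17 s=1: L1-HIT | VC [22]
  [8] addr=0x17 blk=5 s=1: MISS | VC [22, 17]
  [9] addr=0x26 blk=9 s=1: MISS | VC [22, 17, 5]
  [10] addr=0x15 blk=5 s=1: VC-HIT | VC [22, 17, 9]

OUTCOME = L1-HIT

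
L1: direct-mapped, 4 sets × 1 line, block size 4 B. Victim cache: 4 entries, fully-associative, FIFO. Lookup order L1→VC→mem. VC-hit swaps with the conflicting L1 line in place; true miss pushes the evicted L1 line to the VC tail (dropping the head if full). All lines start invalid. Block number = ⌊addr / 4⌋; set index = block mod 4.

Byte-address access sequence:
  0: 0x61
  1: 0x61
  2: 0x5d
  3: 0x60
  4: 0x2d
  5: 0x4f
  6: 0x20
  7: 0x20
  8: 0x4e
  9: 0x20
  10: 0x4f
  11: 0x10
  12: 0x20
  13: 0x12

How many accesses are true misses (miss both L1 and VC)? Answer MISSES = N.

0: 0x61 (blk 24, set 0) → MISS  vc=[]
1: 0x61 (blk 24, set 0) → L1-HIT  vc=[]
2: 0x5d (blk 23, set 3) → MISS  vc=[]
3: 0x60 (blk 24, set 0) → L1-HIT  vc=[]
4: 0x2d (blk 11, set 3) → MISS  vc=[23]
5: 0x4f (blk 19, set 3) → MISS  vc=[23, 11]
6: 0x20 (blk 8, set 0) → MISS  vc=[23, 11, 24]
7: 0x20 (blk 8, set 0) → L1-HIT  vc=[23, 11, 24]
8: 0x4e (blk 19, set 3) → L1-HIT  vc=[23, 11, 24]
9: 0x20 (blk 8, set 0) → L1-HIT  vc=[23, 11, 24]
10: 0x4f (blk 19, set 3) → L1-HIT  vc=[23, 11, 24]
11: 0x10 (blk 4, set 0) → MISS  vc=[23, 11, 24, 8]
12: 0x20 (blk 8, set 0) → VC-HIT  vc=[23, 11, 24, 4]
13: 0x12 (blk 4, set 0) → VC-HIT  vc=[23, 11, 24, 8]

MISSES = 6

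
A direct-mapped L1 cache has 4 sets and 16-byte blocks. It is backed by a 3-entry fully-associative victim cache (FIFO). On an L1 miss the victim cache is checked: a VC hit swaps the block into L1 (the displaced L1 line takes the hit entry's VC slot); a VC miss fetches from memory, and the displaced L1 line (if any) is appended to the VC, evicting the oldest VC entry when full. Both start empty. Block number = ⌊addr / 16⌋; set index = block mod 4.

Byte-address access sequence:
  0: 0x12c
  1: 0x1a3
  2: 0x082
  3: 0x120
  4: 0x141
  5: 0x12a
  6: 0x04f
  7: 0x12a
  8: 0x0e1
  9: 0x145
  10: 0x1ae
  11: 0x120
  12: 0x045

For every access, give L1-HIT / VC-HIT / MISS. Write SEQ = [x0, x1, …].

#0 0x12c→b18/s2 MISS; vc=[]
#1 0x1a3→b26/s2 MISS; vc=[18]
#2 0x82→b8/s0 MISS; vc=[18]
#3 0x120→b18/s2 VC-HIT; vc=[26]
#4 0x141→b20/s0 MISS; vc=[26,8]
#5 0x12a→b18/s2 L1-HIT; vc=[26,8]
#6 0x4f→b4/s0 MISS; vc=[26,8,20]
#7 0x12a→b18/s2 L1-HIT; vc=[26,8,20]
#8 0xe1→b14/s2 MISS; vc=[8,20,18]
#9 0x145→b20/s0 VC-HIT; vc=[8,4,18]
#10 0x1ae→b26/s2 MISS; vc=[4,18,14]
#11 0x120→b18/s2 VC-HIT; vc=[4,26,14]
#12 0x45→b4/s0 VC-HIT; vc=[20,26,14]

SEQ = [MISS, MISS, MISS, VC-HIT, MISS, L1-HIT, MISS, L1-HIT, MISS, VC-HIT, MISS, VC-HIT, VC-HIT]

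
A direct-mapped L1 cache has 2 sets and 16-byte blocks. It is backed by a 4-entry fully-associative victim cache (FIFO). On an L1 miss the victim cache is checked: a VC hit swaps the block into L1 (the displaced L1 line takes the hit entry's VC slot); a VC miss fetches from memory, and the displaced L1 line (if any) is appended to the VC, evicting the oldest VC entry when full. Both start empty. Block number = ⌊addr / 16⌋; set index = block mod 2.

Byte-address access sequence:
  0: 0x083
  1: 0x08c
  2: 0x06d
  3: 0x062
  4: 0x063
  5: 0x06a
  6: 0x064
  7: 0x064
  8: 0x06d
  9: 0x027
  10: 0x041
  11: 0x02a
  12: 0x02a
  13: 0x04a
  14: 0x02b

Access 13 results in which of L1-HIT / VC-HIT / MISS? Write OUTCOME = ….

OUTCOME = VC-HIT

#0 0x83→b8/s0 MISS; vc=[]
#1 0x8c→b8/s0 L1-HIT; vc=[]
#2 0x6d→b6/s0 MISS; vc=[8]
#3 0x62→b6/s0 L1-HIT; vc=[8]
#4 0x63→b6/s0 L1-HIT; vc=[8]
#5 0x6a→b6/s0 L1-HIT; vc=[8]
#6 0x64→b6/s0 L1-HIT; vc=[8]
#7 0x64→b6/s0 L1-HIT; vc=[8]
#8 0x6d→b6/s0 L1-HIT; vc=[8]
#9 0x27→b2/s0 MISS; vc=[8,6]
#10 0x41→b4/s0 MISS; vc=[8,6,2]
#11 0x2a→b2/s0 VC-HIT; vc=[8,6,4]
#12 0x2a→b2/s0 L1-HIT; vc=[8,6,4]
#13 0x4a→b4/s0 VC-HIT; vc=[8,6,2]
#14 0x2b→b2/s0 VC-HIT; vc=[8,6,4]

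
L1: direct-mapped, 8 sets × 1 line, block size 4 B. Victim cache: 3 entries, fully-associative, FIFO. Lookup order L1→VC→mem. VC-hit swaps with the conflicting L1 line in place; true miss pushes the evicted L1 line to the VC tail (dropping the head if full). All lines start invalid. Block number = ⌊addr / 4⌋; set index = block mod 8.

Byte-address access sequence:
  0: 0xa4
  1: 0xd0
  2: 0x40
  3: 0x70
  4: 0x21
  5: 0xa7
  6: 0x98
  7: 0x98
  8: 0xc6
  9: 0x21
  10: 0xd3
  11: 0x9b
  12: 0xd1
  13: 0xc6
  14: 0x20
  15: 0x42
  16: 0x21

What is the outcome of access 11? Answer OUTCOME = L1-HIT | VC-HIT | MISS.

  [0] addr=0xa4 blk=41 s=1: MISS | VC []
  [1] addr=0xd0 blk=52 s=4: MISS | VC []
  [2] addr=0x40 blk=16 s=0: MISS | VC []
  [3] addr=0x70 blk=28 s=4: MISS | VC [52]
  [4] addr=0x21 blk=8 s=0: MISS | VC [52, 16]
  [5] addr=0xa7 blk=41 s=1: L1-HIT | VC [52, 16]
  [6] addr=0x98 blk=38 s=6: MISS | VC [52, 16]
  [7] addr=0x98 blk=38 s=6: L1-HIT | VC [52, 16]
  [8] addr=0xc6 blk=49 s=1: MISS | VC [52, 16, 41]
  [9] addr=0x21 blk=8 s=0: L1-HIT | VC [52, 16, 41]
  [10] addr=0xd3 blk=52 s=4: VC-HIT | VC [28, 16, 41]
  [11] addr=0x9b blk=38 s=6: L1-HIT | VC [28, 16, 41]
  [12] addr=0xd1 blk=52 s=4: L1-HIT | VC [28, 16, 41]
  [13] addr=0xc6 blk=49 s=1: L1-HIT | VC [28, 16, 41]
  [14] addr=0x20 blk=8 s=0: L1-HIT | VC [28, 16, 41]
  [15] addr=0x42 blk=16 s=0: VC-HIT | VC [28, 8, 41]
  [16] addr=0x21 blk=8 s=0: VC-HIT | VC [28, 16, 41]

OUTCOME = L1-HIT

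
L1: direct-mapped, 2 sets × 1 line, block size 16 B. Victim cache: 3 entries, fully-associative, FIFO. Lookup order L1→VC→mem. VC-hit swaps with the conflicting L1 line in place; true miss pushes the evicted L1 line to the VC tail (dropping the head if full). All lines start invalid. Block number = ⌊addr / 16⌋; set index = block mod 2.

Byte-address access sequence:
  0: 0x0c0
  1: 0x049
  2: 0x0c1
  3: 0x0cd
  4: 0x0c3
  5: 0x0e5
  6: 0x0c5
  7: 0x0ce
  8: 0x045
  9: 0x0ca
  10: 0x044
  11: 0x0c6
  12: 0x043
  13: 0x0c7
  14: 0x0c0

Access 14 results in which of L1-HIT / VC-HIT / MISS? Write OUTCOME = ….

OUTCOME = L1-HIT

  [0] addr=0xc0 blk=12 s=0: MISS | VC []
  [1] addr=0x49 blk=4 s=0: MISS | VC [12]
  [2] addr=0xc1 blk=12 s=0: VC-HIT | VC [4]
  [3] addr=0xcd blk=12 s=0: L1-HIT | VC [4]
  [4] addr=0xc3 blk=12 s=0: L1-HIT | VC [4]
  [5] addr=0xe5 blk=14 s=0: MISS | VC [4, 12]
  [6] addr=0xc5 blk=12 s=0: VC-HIT | VC [4, 14]
  [7] addr=0xce blk=12 s=0: L1-HIT | VC [4, 14]
  [8] addr=0x45 blk=4 s=0: VC-HIT | VC [12, 14]
  [9] addr=0xca blk=12 s=0: VC-HIT | VC [4, 14]
  [10] addr=0x44 blk=4 s=0: VC-HIT | VC [12, 14]
  [11] addr=0xc6 blk=12 s=0: VC-HIT | VC [4, 14]
  [12] addr=0x43 blk=4 s=0: VC-HIT | VC [12, 14]
  [13] addr=0xc7 blk=12 s=0: VC-HIT | VC [4, 14]
  [14] addr=0xc0 blk=12 s=0: L1-HIT | VC [4, 14]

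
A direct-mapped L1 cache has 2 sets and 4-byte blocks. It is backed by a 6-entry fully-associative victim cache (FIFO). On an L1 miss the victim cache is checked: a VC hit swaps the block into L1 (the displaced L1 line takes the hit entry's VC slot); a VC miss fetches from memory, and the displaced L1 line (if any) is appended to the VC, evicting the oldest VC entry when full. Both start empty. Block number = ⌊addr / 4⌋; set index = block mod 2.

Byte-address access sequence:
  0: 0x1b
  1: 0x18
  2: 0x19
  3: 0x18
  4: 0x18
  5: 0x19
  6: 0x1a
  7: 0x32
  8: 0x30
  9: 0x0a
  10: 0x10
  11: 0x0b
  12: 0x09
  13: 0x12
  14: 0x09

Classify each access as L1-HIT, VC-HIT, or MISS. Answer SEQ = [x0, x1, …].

SEQ = [MISS, L1-HIT, L1-HIT, L1-HIT, L1-HIT, L1-HIT, L1-HIT, MISS, L1-HIT, MISS, MISS, VC-HIT, L1-HIT, VC-HIT, VC-HIT]

0: 0x1b (blk 6, set 0) → MISS  vc=[]
1: 0x18 (blk 6, set 0) → L1-HIT  vc=[]
2: 0x19 (blk 6, set 0) → L1-HIT  vc=[]
3: 0x18 (blk 6, set 0) → L1-HIT  vc=[]
4: 0x18 (blk 6, set 0) → L1-HIT  vc=[]
5: 0x19 (blk 6, set 0) → L1-HIT  vc=[]
6: 0x1a (blk 6, set 0) → L1-HIT  vc=[]
7: 0x32 (blk 12, set 0) → MISS  vc=[6]
8: 0x30 (blk 12, set 0) → L1-HIT  vc=[6]
9: 0xa (blk 2, set 0) → MISS  vc=[6, 12]
10: 0x10 (blk 4, set 0) → MISS  vc=[6, 12, 2]
11: 0xb (blk 2, set 0) → VC-HIT  vc=[6, 12, 4]
12: 0x9 (blk 2, set 0) → L1-HIT  vc=[6, 12, 4]
13: 0x12 (blk 4, set 0) → VC-HIT  vc=[6, 12, 2]
14: 0x9 (blk 2, set 0) → VC-HIT  vc=[6, 12, 4]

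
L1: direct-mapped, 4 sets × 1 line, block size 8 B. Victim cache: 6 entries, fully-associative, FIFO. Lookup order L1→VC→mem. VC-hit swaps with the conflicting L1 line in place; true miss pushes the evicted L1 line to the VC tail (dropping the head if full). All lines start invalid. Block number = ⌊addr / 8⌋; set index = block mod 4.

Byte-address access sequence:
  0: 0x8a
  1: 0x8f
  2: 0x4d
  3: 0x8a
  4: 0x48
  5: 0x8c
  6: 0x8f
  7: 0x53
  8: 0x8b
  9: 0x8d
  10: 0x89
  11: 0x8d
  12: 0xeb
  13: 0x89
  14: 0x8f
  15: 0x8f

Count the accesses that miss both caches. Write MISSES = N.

#0 0x8a→b17/s1 MISS; vc=[]
#1 0x8f→b17/s1 L1-HIT; vc=[]
#2 0x4d→b9/s1 MISS; vc=[17]
#3 0x8a→b17/s1 VC-HIT; vc=[9]
#4 0x48→b9/s1 VC-HIT; vc=[17]
#5 0x8c→b17/s1 VC-HIT; vc=[9]
#6 0x8f→b17/s1 L1-HIT; vc=[9]
#7 0x53→b10/s2 MISS; vc=[9]
#8 0x8b→b17/s1 L1-HIT; vc=[9]
#9 0x8d→b17/s1 L1-HIT; vc=[9]
#10 0x89→b17/s1 L1-HIT; vc=[9]
#11 0x8d→b17/s1 L1-HIT; vc=[9]
#12 0xeb→b29/s1 MISS; vc=[9,17]
#13 0x89→b17/s1 VC-HIT; vc=[9,29]
#14 0x8f→b17/s1 L1-HIT; vc=[9,29]
#15 0x8f→b17/s1 L1-HIT; vc=[9,29]

MISSES = 4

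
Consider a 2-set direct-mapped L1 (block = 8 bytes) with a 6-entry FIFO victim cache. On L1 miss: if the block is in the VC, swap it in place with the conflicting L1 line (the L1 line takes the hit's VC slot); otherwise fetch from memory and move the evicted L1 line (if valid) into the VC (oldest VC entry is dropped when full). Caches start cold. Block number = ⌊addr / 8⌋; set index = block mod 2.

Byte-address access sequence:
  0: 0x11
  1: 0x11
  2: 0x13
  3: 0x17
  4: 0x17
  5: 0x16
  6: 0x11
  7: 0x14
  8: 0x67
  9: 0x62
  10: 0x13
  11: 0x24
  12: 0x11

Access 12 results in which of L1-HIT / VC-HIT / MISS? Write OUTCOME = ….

0: 0x11 (blk 2, set 0) → MISS  vc=[]
1: 0x11 (blk 2, set 0) → L1-HIT  vc=[]
2: 0x13 (blk 2, set 0) → L1-HIT  vc=[]
3: 0x17 (blk 2, set 0) → L1-HIT  vc=[]
4: 0x17 (blk 2, set 0) → L1-HIT  vc=[]
5: 0x16 (blk 2, set 0) → L1-HIT  vc=[]
6: 0x11 (blk 2, set 0) → L1-HIT  vc=[]
7: 0x14 (blk 2, set 0) → L1-HIT  vc=[]
8: 0x67 (blk 12, set 0) → MISS  vc=[2]
9: 0x62 (blk 12, set 0) → L1-HIT  vc=[2]
10: 0x13 (blk 2, set 0) → VC-HIT  vc=[12]
11: 0x24 (blk 4, set 0) → MISS  vc=[12, 2]
12: 0x11 (blk 2, set 0) → VC-HIT  vc=[12, 4]

OUTCOME = VC-HIT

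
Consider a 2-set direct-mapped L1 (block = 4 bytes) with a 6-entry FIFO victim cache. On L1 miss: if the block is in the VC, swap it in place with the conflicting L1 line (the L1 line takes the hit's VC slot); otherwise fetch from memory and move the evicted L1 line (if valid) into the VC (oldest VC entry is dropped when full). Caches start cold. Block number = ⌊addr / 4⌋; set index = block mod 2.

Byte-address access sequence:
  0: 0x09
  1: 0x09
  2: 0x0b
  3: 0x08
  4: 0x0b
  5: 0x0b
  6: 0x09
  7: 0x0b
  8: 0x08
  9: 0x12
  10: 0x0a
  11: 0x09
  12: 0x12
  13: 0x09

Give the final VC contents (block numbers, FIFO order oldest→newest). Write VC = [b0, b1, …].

VC = [4]

#0 0x9→b2/s0 MISS; vc=[]
#1 0x9→b2/s0 L1-HIT; vc=[]
#2 0xb→b2/s0 L1-HIT; vc=[]
#3 0x8→b2/s0 L1-HIT; vc=[]
#4 0xb→b2/s0 L1-HIT; vc=[]
#5 0xb→b2/s0 L1-HIT; vc=[]
#6 0x9→b2/s0 L1-HIT; vc=[]
#7 0xb→b2/s0 L1-HIT; vc=[]
#8 0x8→b2/s0 L1-HIT; vc=[]
#9 0x12→b4/s0 MISS; vc=[2]
#10 0xa→b2/s0 VC-HIT; vc=[4]
#11 0x9→b2/s0 L1-HIT; vc=[4]
#12 0x12→b4/s0 VC-HIT; vc=[2]
#13 0x9→b2/s0 VC-HIT; vc=[4]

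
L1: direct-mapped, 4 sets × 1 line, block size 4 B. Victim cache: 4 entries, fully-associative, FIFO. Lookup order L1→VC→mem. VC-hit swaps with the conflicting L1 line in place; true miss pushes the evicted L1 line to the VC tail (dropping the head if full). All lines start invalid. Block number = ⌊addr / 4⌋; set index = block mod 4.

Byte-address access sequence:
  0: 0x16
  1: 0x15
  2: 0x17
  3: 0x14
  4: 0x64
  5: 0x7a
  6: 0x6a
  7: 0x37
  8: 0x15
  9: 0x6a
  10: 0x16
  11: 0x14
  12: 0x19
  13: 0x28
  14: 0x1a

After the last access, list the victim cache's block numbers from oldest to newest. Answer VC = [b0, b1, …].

0: 0x16 (blk 5, set 1) → MISS  vc=[]
1: 0x15 (blk 5, set 1) → L1-HIT  vc=[]
2: 0x17 (blk 5, set 1) → L1-HIT  vc=[]
3: 0x14 (blk 5, set 1) → L1-HIT  vc=[]
4: 0x64 (blk 25, set 1) → MISS  vc=[5]
5: 0x7a (blk 30, set 2) → MISS  vc=[5]
6: 0x6a (blk 26, set 2) → MISS  vc=[5, 30]
7: 0x37 (blk 13, set 1) → MISS  vc=[5, 30, 25]
8: 0x15 (blk 5, set 1) → VC-HIT  vc=[13, 30, 25]
9: 0x6a (blk 26, set 2) → L1-HIT  vc=[13, 30, 25]
10: 0x16 (blk 5, set 1) → L1-HIT  vc=[13, 30, 25]
11: 0x14 (blk 5, set 1) → L1-HIT  vc=[13, 30, 25]
12: 0x19 (blk 6, set 2) → MISS  vc=[13, 30, 25, 26]
13: 0x28 (blk 10, set 2) → MISS  vc=[30, 25, 26, 6]
14: 0x1a (blk 6, set 2) → VC-HIT  vc=[30, 25, 26, 10]

VC = [30, 25, 26, 10]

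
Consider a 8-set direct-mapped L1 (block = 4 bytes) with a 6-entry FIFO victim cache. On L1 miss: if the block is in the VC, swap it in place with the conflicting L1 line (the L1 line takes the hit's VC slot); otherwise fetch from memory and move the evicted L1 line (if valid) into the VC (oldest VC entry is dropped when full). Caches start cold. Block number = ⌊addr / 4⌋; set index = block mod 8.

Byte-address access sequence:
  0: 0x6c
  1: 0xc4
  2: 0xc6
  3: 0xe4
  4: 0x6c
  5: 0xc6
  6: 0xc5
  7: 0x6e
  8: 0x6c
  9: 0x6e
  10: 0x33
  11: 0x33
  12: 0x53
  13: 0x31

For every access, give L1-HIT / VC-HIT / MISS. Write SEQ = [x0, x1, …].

SEQ = [MISS, MISS, L1-HIT, MISS, L1-HIT, VC-HIT, L1-HIT, L1-HIT, L1-HIT, L1-HIT, MISS, L1-HIT, MISS, VC-HIT]

#0 0x6c→b27/s3 MISS; vc=[]
#1 0xc4→b49/s1 MISS; vc=[]
#2 0xc6→b49/s1 L1-HIT; vc=[]
#3 0xe4→b57/s1 MISS; vc=[49]
#4 0x6c→b27/s3 L1-HIT; vc=[49]
#5 0xc6→b49/s1 VC-HIT; vc=[57]
#6 0xc5→b49/s1 L1-HIT; vc=[57]
#7 0x6e→b27/s3 L1-HIT; vc=[57]
#8 0x6c→b27/s3 L1-HIT; vc=[57]
#9 0x6e→b27/s3 L1-HIT; vc=[57]
#10 0x33→b12/s4 MISS; vc=[57]
#11 0x33→b12/s4 L1-HIT; vc=[57]
#12 0x53→b20/s4 MISS; vc=[57,12]
#13 0x31→b12/s4 VC-HIT; vc=[57,20]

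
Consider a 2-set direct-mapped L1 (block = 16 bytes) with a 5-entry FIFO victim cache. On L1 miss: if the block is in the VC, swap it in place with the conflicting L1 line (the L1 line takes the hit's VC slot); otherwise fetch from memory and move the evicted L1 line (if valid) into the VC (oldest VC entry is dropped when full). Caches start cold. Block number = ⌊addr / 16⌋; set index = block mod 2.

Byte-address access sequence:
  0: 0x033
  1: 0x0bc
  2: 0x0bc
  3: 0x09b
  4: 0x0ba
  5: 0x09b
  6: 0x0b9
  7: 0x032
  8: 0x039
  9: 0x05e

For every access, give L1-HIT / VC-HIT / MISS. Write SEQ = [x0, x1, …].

SEQ = [MISS, MISS, L1-HIT, MISS, VC-HIT, VC-HIT, VC-HIT, VC-HIT, L1-HIT, MISS]

#0 0x33→b3/s1 MISS; vc=[]
#1 0xbc→b11/s1 MISS; vc=[3]
#2 0xbc→b11/s1 L1-HIT; vc=[3]
#3 0x9b→b9/s1 MISS; vc=[3,11]
#4 0xba→b11/s1 VC-HIT; vc=[3,9]
#5 0x9b→b9/s1 VC-HIT; vc=[3,11]
#6 0xb9→b11/s1 VC-HIT; vc=[3,9]
#7 0x32→b3/s1 VC-HIT; vc=[11,9]
#8 0x39→b3/s1 L1-HIT; vc=[11,9]
#9 0x5e→b5/s1 MISS; vc=[11,9,3]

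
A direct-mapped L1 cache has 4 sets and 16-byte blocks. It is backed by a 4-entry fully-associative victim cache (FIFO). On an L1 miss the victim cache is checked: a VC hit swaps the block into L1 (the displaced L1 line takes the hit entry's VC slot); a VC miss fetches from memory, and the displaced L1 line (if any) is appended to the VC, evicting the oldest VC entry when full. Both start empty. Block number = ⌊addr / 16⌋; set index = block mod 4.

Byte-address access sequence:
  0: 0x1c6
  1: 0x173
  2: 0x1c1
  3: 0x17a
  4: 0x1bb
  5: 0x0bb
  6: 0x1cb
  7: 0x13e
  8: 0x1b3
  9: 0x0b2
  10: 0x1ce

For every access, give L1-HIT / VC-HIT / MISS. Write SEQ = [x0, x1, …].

SEQ = [MISS, MISS, L1-HIT, L1-HIT, MISS, MISS, L1-HIT, MISS, VC-HIT, VC-HIT, L1-HIT]

#0 0x1c6→b28/s0 MISS; vc=[]
#1 0x173→b23/s3 MISS; vc=[]
#2 0x1c1→b28/s0 L1-HIT; vc=[]
#3 0x17a→b23/s3 L1-HIT; vc=[]
#4 0x1bb→b27/s3 MISS; vc=[23]
#5 0xbb→b11/s3 MISS; vc=[23,27]
#6 0x1cb→b28/s0 L1-HIT; vc=[23,27]
#7 0x13e→b19/s3 MISS; vc=[23,27,11]
#8 0x1b3→b27/s3 VC-HIT; vc=[23,19,11]
#9 0xb2→b11/s3 VC-HIT; vc=[23,19,27]
#10 0x1ce→b28/s0 L1-HIT; vc=[23,19,27]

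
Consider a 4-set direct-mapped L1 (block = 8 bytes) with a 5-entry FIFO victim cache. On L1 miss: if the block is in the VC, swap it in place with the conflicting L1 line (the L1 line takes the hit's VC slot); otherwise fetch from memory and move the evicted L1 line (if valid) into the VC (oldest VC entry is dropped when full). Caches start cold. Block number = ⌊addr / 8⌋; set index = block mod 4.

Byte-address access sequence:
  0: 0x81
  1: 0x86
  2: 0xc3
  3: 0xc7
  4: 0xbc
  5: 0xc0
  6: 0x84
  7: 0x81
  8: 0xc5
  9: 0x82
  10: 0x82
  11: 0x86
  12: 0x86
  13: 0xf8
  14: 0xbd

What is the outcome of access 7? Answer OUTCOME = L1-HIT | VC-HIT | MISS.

#0 0x81→b16/s0 MISS; vc=[]
#1 0x86→b16/s0 L1-HIT; vc=[]
#2 0xc3→b24/s0 MISS; vc=[16]
#3 0xc7→b24/s0 L1-HIT; vc=[16]
#4 0xbc→b23/s3 MISS; vc=[16]
#5 0xc0→b24/s0 L1-HIT; vc=[16]
#6 0x84→b16/s0 VC-HIT; vc=[24]
#7 0x81→b16/s0 L1-HIT; vc=[24]
#8 0xc5→b24/s0 VC-HIT; vc=[16]
#9 0x82→b16/s0 VC-HIT; vc=[24]
#10 0x82→b16/s0 L1-HIT; vc=[24]
#11 0x86→b16/s0 L1-HIT; vc=[24]
#12 0x86→b16/s0 L1-HIT; vc=[24]
#13 0xf8→b31/s3 MISS; vc=[24,23]
#14 0xbd→b23/s3 VC-HIT; vc=[24,31]

OUTCOME = L1-HIT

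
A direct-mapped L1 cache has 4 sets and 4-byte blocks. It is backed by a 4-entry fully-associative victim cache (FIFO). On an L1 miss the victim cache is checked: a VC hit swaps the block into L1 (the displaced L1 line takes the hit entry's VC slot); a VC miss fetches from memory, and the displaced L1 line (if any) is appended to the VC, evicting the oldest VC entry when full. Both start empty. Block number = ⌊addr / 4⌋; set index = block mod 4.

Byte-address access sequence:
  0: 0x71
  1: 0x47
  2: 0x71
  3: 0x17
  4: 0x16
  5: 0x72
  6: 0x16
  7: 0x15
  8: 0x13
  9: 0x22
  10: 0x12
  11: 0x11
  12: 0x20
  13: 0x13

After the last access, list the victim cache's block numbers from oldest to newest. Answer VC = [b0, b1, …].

VC = [17, 28, 8]

  [0] addr=0x71 blk=28 s=0: MISS | VC []
  [1] addr=0x47 blk=17 s=1: MISS | VC []
  [2] addr=0x71 blk=28 s=0: L1-HIT | VC []
  [3] addr=0x17 blk=5 s=1: MISS | VC [17]
  [4] addr=0x16 blk=5 s=1: L1-HIT | VC [17]
  [5] addr=0x72 blk=28 s=0: L1-HIT | VC [17]
  [6] addr=0x16 blk=5 s=1: L1-HIT | VC [17]
  [7] addr=0x15 blk=5 s=1: L1-HIT | VC [17]
  [8] addr=0x13 blk=4 s=0: MISS | VC [17, 28]
  [9] addr=0x22 blk=8 s=0: MISS | VC [17, 28, 4]
  [10] addr=0x12 blk=4 s=0: VC-HIT | VC [17, 28, 8]
  [11] addr=0x11 blk=4 s=0: L1-HIT | VC [17, 28, 8]
  [12] addr=0x20 blk=8 s=0: VC-HIT | VC [17, 28, 4]
  [13] addr=0x13 blk=4 s=0: VC-HIT | VC [17, 28, 8]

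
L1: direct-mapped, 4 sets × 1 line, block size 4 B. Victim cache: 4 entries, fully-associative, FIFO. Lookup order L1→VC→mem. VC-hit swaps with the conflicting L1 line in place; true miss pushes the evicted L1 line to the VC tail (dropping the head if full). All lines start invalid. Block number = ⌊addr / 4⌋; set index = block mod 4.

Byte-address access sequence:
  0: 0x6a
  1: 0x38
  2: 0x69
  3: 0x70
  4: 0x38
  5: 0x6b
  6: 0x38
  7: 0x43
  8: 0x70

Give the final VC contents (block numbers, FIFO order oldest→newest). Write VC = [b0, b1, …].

VC = [26, 16]

0: 0x6a (blk 26, set 2) → MISS  vc=[]
1: 0x38 (blk 14, set 2) → MISS  vc=[26]
2: 0x69 (blk 26, set 2) → VC-HIT  vc=[14]
3: 0x70 (blk 28, set 0) → MISS  vc=[14]
4: 0x38 (blk 14, set 2) → VC-HIT  vc=[26]
5: 0x6b (blk 26, set 2) → VC-HIT  vc=[14]
6: 0x38 (blk 14, set 2) → VC-HIT  vc=[26]
7: 0x43 (blk 16, set 0) → MISS  vc=[26, 28]
8: 0x70 (blk 28, set 0) → VC-HIT  vc=[26, 16]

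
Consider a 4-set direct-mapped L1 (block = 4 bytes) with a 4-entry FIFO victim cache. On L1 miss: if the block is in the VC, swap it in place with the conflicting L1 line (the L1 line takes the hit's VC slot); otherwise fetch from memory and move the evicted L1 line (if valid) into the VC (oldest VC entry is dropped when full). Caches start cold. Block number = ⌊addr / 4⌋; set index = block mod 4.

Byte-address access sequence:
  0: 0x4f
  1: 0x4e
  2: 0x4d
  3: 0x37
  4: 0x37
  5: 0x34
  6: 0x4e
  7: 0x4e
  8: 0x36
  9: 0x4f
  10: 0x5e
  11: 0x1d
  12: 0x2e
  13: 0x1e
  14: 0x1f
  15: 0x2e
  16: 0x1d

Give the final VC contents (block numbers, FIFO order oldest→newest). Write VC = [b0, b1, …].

  [0] addr=0x4f blk=19 s=3: MISS | VC []
  [1] addr=0x4e blk=19 s=3: L1-HIT | VC []
  [2] addr=0x4d blk=19 s=3: L1-HIT | VC []
  [3] addr=0x37 blk=13 s=1: MISS | VC []
  [4] addr=0x37 blk=13 s=1: L1-HIT | VC []
  [5] addr=0x34 blk=13 s=1: L1-HIT | VC []
  [6] addr=0x4e blk=19 s=3: L1-HIT | VC []
  [7] addr=0x4e blk=19 s=3: L1-HIT | VC []
  [8] addr=0x36 blk=13 s=1: L1-HIT | VC []
  [9] addr=0x4f blk=19 s=3: L1-HIT | VC []
  [10] addr=0x5e blk=23 s=3: MISS | VC [19]
  [11] addr=0x1d blk=7 s=3: MISS | VC [19, 23]
  [12] addr=0x2e blk=11 s=3: MISS | VC [19, 23, 7]
  [13] addr=0x1e blk=7 s=3: VC-HIT | VC [19, 23, 11]
  [14] addr=0x1f blk=7 s=3: L1-HIT | VC [19, 23, 11]
  [15] addr=0x2e blk=11 s=3: VC-HIT | VC [19, 23, 7]
  [16] addr=0x1d blk=7 s=3: VC-HIT | VC [19, 23, 11]

VC = [19, 23, 11]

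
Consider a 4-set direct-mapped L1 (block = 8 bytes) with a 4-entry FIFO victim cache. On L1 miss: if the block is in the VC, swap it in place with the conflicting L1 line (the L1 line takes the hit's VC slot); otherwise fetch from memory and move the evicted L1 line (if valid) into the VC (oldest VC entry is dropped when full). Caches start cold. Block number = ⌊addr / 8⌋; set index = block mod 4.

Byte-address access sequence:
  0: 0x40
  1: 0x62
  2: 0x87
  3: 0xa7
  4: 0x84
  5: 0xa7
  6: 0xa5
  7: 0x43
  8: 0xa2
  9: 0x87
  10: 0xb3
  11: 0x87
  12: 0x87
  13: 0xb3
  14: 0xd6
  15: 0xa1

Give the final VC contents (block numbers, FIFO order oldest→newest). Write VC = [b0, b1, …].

VC = [8, 12, 16, 22]

#0 0x40→b8/s0 MISS; vc=[]
#1 0x62→b12/s0 MISS; vc=[8]
#2 0x87→b16/s0 MISS; vc=[8,12]
#3 0xa7→b20/s0 MISS; vc=[8,12,16]
#4 0x84→b16/s0 VC-HIT; vc=[8,12,20]
#5 0xa7→b20/s0 VC-HIT; vc=[8,12,16]
#6 0xa5→b20/s0 L1-HIT; vc=[8,12,16]
#7 0x43→b8/s0 VC-HIT; vc=[20,12,16]
#8 0xa2→b20/s0 VC-HIT; vc=[8,12,16]
#9 0x87→b16/s0 VC-HIT; vc=[8,12,20]
#10 0xb3→b22/s2 MISS; vc=[8,12,20]
#11 0x87→b16/s0 L1-HIT; vc=[8,12,20]
#12 0x87→b16/s0 L1-HIT; vc=[8,12,20]
#13 0xb3→b22/s2 L1-HIT; vc=[8,12,20]
#14 0xd6→b26/s2 MISS; vc=[8,12,20,22]
#15 0xa1→b20/s0 VC-HIT; vc=[8,12,16,22]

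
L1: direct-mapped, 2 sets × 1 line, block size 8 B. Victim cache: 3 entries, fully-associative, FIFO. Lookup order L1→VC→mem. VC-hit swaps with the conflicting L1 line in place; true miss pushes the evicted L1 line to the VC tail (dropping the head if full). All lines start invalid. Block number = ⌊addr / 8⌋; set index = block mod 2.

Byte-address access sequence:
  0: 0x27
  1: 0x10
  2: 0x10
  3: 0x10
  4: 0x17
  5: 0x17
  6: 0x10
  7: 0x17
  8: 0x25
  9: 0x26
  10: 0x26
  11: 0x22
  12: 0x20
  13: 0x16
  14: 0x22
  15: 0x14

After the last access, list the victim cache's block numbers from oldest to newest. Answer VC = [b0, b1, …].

#0 0x27→b4/s0 MISS; vc=[]
#1 0x10→b2/s0 MISS; vc=[4]
#2 0x10→b2/s0 L1-HIT; vc=[4]
#3 0x10→b2/s0 L1-HIT; vc=[4]
#4 0x17→b2/s0 L1-HIT; vc=[4]
#5 0x17→b2/s0 L1-HIT; vc=[4]
#6 0x10→b2/s0 L1-HIT; vc=[4]
#7 0x17→b2/s0 L1-HIT; vc=[4]
#8 0x25→b4/s0 VC-HIT; vc=[2]
#9 0x26→b4/s0 L1-HIT; vc=[2]
#10 0x26→b4/s0 L1-HIT; vc=[2]
#11 0x22→b4/s0 L1-HIT; vc=[2]
#12 0x20→b4/s0 L1-HIT; vc=[2]
#13 0x16→b2/s0 VC-HIT; vc=[4]
#14 0x22→b4/s0 VC-HIT; vc=[2]
#15 0x14→b2/s0 VC-HIT; vc=[4]

VC = [4]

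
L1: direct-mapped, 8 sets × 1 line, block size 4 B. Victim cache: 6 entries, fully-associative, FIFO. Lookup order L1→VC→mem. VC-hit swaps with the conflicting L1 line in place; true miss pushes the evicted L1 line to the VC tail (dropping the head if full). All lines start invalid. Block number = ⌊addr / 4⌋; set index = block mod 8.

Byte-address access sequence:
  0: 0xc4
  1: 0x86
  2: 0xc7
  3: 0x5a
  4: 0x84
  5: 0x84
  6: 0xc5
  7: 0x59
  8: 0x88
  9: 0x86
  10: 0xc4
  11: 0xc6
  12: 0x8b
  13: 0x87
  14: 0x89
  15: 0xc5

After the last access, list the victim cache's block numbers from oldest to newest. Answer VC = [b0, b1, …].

0: 0xc4 (blk 49, set 1) → MISS  vc=[]
1: 0x86 (blk 33, set 1) → MISS  vc=[49]
2: 0xc7 (blk 49, set 1) → VC-HIT  vc=[33]
3: 0x5a (blk 22, set 6) → MISS  vc=[33]
4: 0x84 (blk 33, set 1) → VC-HIT  vc=[49]
5: 0x84 (blk 33, set 1) → L1-HIT  vc=[49]
6: 0xc5 (blk 49, set 1) → VC-HIT  vc=[33]
7: 0x59 (blk 22, set 6) → L1-HIT  vc=[33]
8: 0x88 (blk 34, set 2) → MISS  vc=[33]
9: 0x86 (blk 33, set 1) → VC-HIT  vc=[49]
10: 0xc4 (blk 49, set 1) → VC-HIT  vc=[33]
11: 0xc6 (blk 49, set 1) → L1-HIT  vc=[33]
12: 0x8b (blk 34, set 2) → L1-HIT  vc=[33]
13: 0x87 (blk 33, set 1) → VC-HIT  vc=[49]
14: 0x89 (blk 34, set 2) → L1-HIT  vc=[49]
15: 0xc5 (blk 49, set 1) → VC-HIT  vc=[33]

VC = [33]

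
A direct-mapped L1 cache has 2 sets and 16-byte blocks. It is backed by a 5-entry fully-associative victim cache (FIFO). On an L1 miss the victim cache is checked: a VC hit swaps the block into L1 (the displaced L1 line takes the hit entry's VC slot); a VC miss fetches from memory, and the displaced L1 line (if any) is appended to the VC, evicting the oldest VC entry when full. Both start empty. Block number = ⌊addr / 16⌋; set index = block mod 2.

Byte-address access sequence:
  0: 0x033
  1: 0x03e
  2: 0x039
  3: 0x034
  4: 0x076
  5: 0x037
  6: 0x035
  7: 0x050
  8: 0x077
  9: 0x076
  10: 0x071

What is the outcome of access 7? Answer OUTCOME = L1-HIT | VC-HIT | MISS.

OUTCOME = MISS

#0 0x33→b3/s1 MISS; vc=[]
#1 0x3e→b3/s1 L1-HIT; vc=[]
#2 0x39→b3/s1 L1-HIT; vc=[]
#3 0x34→b3/s1 L1-HIT; vc=[]
#4 0x76→b7/s1 MISS; vc=[3]
#5 0x37→b3/s1 VC-HIT; vc=[7]
#6 0x35→b3/s1 L1-HIT; vc=[7]
#7 0x50→b5/s1 MISS; vc=[7,3]
#8 0x77→b7/s1 VC-HIT; vc=[5,3]
#9 0x76→b7/s1 L1-HIT; vc=[5,3]
#10 0x71→b7/s1 L1-HIT; vc=[5,3]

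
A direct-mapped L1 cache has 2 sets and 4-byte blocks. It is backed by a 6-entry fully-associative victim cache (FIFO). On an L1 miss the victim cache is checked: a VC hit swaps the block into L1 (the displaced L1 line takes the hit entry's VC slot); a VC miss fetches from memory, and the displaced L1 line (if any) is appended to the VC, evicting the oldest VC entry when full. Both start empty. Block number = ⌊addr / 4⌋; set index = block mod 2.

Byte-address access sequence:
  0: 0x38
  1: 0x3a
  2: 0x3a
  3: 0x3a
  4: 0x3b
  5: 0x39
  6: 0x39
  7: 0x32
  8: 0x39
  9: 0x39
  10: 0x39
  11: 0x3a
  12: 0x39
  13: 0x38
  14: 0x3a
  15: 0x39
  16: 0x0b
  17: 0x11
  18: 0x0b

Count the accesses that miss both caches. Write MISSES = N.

MISSES = 4

#0 0x38→b14/s0 MISS; vc=[]
#1 0x3a→b14/s0 L1-HIT; vc=[]
#2 0x3a→b14/s0 L1-HIT; vc=[]
#3 0x3a→b14/s0 L1-HIT; vc=[]
#4 0x3b→b14/s0 L1-HIT; vc=[]
#5 0x39→b14/s0 L1-HIT; vc=[]
#6 0x39→b14/s0 L1-HIT; vc=[]
#7 0x32→b12/s0 MISS; vc=[14]
#8 0x39→b14/s0 VC-HIT; vc=[12]
#9 0x39→b14/s0 L1-HIT; vc=[12]
#10 0x39→b14/s0 L1-HIT; vc=[12]
#11 0x3a→b14/s0 L1-HIT; vc=[12]
#12 0x39→b14/s0 L1-HIT; vc=[12]
#13 0x38→b14/s0 L1-HIT; vc=[12]
#14 0x3a→b14/s0 L1-HIT; vc=[12]
#15 0x39→b14/s0 L1-HIT; vc=[12]
#16 0xb→b2/s0 MISS; vc=[12,14]
#17 0x11→b4/s0 MISS; vc=[12,14,2]
#18 0xb→b2/s0 VC-HIT; vc=[12,14,4]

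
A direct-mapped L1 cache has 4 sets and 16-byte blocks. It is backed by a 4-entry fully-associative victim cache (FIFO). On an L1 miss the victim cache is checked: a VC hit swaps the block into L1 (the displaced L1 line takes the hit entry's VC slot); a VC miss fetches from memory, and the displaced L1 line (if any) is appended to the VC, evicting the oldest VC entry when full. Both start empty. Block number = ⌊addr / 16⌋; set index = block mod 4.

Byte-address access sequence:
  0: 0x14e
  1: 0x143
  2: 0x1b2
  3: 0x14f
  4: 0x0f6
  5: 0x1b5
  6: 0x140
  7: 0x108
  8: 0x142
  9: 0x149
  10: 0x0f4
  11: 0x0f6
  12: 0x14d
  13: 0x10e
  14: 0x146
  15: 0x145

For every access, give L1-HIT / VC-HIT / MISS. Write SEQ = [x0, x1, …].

  [0] addr=0x14e blk=20 s=0: MISS | VC []
  [1] addr=0x143 blk=20 s=0: L1-HIT | VC []
  [2] addr=0x1b2 blk=27 s=3: MISS | VC []
  [3] addr=0x14f blk=20 s=0: L1-HIT | VC []
  [4] addr=0xf6 blk=15 s=3: MISS | VC [27]
  [5] addr=0x1b5 blk=27 s=3: VC-HIT | VC [15]
  [6] addr=0x140 blk=20 s=0: L1-HIT | VC [15]
  [7] addr=0x108 blk=16 s=0: MISS | VC [15, 20]
  [8] addr=0x142 blk=20 s=0: VC-HIT | VC [15, 16]
  [9] addr=0x149 blk=20 s=0: L1-HIT | VC [15, 16]
  [10] addr=0xf4 blk=15 s=3: VC-HIT | VC [27, 16]
  [11] addr=0xf6 blk=15 s=3: L1-HIT | VC [27, 16]
  [12] addr=0x14d blk=20 s=0: L1-HIT | VC [27, 16]
  [13] addr=0x10e blk=16 s=0: VC-HIT | VC [27, 20]
  [14] addr=0x146 blk=20 s=0: VC-HIT | VC [27, 16]
  [15] addr=0x145 blk=20 s=0: L1-HIT | VC [27, 16]

SEQ = [MISS, L1-HIT, MISS, L1-HIT, MISS, VC-HIT, L1-HIT, MISS, VC-HIT, L1-HIT, VC-HIT, L1-HIT, L1-HIT, VC-HIT, VC-HIT, L1-HIT]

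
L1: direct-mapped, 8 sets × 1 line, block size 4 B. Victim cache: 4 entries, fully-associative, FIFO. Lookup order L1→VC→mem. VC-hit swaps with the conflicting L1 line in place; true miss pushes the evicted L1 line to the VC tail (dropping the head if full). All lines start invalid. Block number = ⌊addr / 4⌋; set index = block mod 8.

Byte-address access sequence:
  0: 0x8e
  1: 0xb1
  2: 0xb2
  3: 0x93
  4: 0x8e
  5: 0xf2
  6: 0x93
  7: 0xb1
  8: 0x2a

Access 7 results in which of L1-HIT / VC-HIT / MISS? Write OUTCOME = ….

OUTCOME = VC-HIT

  [0] addr=0x8e blk=35 s=3: MISS | VC []
  [1] addr=0xb1 blk=44 s=4: MISS | VC []
  [2] addr=0xb2 blk=44 s=4: L1-HIT | VC []
  [3] addr=0x93 blk=36 s=4: MISS | VC [44]
  [4] addr=0x8e blk=35 s=3: L1-HIT | VC [44]
  [5] addr=0xf2 blk=60 s=4: MISS | VC [44, 36]
  [6] addr=0x93 blk=36 s=4: VC-HIT | VC [44, 60]
  [7] addr=0xb1 blk=44 s=4: VC-HIT | VC [36, 60]
  [8] addr=0x2a blk=10 s=2: MISS | VC [36, 60]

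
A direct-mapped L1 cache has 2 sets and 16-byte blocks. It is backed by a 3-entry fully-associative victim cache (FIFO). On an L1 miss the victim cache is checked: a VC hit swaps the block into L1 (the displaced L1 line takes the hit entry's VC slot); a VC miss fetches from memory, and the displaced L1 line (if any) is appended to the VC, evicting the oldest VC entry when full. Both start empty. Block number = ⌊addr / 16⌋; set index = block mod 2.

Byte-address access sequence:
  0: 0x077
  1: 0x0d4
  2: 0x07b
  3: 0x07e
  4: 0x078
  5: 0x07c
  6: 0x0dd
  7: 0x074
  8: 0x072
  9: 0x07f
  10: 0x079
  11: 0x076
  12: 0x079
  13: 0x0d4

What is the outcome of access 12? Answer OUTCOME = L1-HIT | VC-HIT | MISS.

OUTCOME = L1-HIT

  [0] addr=0x77 blk=7 s=1: MISS | VC []
  [1] addr=0xd4 blk=13 s=1: MISS | VC [7]
  [2] addr=0x7b blk=7 s=1: VC-HIT | VC [13]
  [3] addr=0x7e blk=7 s=1: L1-HIT | VC [13]
  [4] addr=0x78 blk=7 s=1: L1-HIT | VC [13]
  [5] addr=0x7c blk=7 s=1: L1-HIT | VC [13]
  [6] addr=0xdd blk=13 s=1: VC-HIT | VC [7]
  [7] addr=0x74 blk=7 s=1: VC-HIT | VC [13]
  [8] addr=0x72 blk=7 s=1: L1-HIT | VC [13]
  [9] addr=0x7f blk=7 s=1: L1-HIT | VC [13]
  [10] addr=0x79 blk=7 s=1: L1-HIT | VC [13]
  [11] addr=0x76 blk=7 s=1: L1-HIT | VC [13]
  [12] addr=0x79 blk=7 s=1: L1-HIT | VC [13]
  [13] addr=0xd4 blk=13 s=1: VC-HIT | VC [7]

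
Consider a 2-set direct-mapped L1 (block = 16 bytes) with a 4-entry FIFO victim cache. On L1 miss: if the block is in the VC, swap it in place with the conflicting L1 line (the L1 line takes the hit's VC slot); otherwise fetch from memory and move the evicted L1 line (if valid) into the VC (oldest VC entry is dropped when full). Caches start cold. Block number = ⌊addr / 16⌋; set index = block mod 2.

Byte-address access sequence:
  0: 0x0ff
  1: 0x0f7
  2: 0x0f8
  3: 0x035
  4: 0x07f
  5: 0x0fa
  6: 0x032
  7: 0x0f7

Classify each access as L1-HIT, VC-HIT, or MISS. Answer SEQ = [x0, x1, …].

SEQ = [MISS, L1-HIT, L1-HIT, MISS, MISS, VC-HIT, VC-HIT, VC-HIT]

  [0] addr=0xff blk=15 s=1: MISS | VC []
  [1] addr=0xf7 blk=15 s=1: L1-HIT | VC []
  [2] addr=0xf8 blk=15 s=1: L1-HIT | VC []
  [3] addr=0x35 blk=3 s=1: MISS | VC [15]
  [4] addr=0x7f blk=7 s=1: MISS | VC [15, 3]
  [5] addr=0xfa blk=15 s=1: VC-HIT | VC [7, 3]
  [6] addr=0x32 blk=3 s=1: VC-HIT | VC [7, 15]
  [7] addr=0xf7 blk=15 s=1: VC-HIT | VC [7, 3]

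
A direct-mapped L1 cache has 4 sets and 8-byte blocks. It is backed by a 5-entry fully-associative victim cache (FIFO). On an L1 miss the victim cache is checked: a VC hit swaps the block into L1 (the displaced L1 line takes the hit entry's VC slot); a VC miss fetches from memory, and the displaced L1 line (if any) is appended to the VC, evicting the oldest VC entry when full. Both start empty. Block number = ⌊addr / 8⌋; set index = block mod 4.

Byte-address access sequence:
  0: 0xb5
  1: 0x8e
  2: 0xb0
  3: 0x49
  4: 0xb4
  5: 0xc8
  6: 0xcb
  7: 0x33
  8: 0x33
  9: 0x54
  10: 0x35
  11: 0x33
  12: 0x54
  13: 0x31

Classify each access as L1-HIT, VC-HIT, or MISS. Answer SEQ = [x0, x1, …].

SEQ = [MISS, MISS, L1-HIT, MISS, L1-HIT, MISS, L1-HIT, MISS, L1-HIT, MISS, VC-HIT, L1-HIT, VC-HIT, VC-HIT]

  [0] addr=0xb5 blk=22 s=2: MISS | VC []
  [1] addr=0x8e blk=17 s=1: MISS | VC []
  [2] addr=0xb0 blk=22 s=2: L1-HIT | VC []
  [3] addr=0x49 blk=9 s=1: MISS | VC [17]
  [4] addr=0xb4 blk=22 s=2: L1-HIT | VC [17]
  [5] addr=0xc8 blk=25 s=1: MISS | VC [17, 9]
  [6] addr=0xcb blk=25 s=1: L1-HIT | VC [17, 9]
  [7] addr=0x33 blk=6 s=2: MISS | VC [17, 9, 22]
  [8] addr=0x33 blk=6 s=2: L1-HIT | VC [17, 9, 22]
  [9] addr=0x54 blk=10 s=2: MISS | VC [17, 9, 22, 6]
  [10] addr=0x35 blk=6 s=2: VC-HIT | VC [17, 9, 22, 10]
  [11] addr=0x33 blk=6 s=2: L1-HIT | VC [17, 9, 22, 10]
  [12] addr=0x54 blk=10 s=2: VC-HIT | VC [17, 9, 22, 6]
  [13] addr=0x31 blk=6 s=2: VC-HIT | VC [17, 9, 22, 10]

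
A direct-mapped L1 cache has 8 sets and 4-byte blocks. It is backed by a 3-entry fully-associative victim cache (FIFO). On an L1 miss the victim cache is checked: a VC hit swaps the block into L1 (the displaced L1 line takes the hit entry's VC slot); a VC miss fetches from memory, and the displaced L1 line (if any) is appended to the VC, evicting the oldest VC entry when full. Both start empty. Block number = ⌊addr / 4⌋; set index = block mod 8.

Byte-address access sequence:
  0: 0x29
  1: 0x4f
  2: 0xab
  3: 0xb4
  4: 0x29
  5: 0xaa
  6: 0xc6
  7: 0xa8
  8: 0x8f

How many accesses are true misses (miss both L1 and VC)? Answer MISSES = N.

  [0] addr=0x29 blk=10 s=2: MISS | VC []
  [1] addr=0x4f blk=19 s=3: MISS | VC []
  [2] addr=0xab blk=42 s=2: MISS | VC [10]
  [3] addr=0xb4 blk=45 s=5: MISS | VC [10]
  [4] addr=0x29 blk=10 s=2: VC-HIT | VC [42]
  [5] addr=0xaa blk=42 s=2: VC-HIT | VC [10]
  [6] addr=0xc6 blk=49 s=1: MISS | VC [10]
  [7] addr=0xa8 blk=42 s=2: L1-HIT | VC [10]
  [8] addr=0x8f blk=35 s=3: MISS | VC [10, 19]

MISSES = 6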